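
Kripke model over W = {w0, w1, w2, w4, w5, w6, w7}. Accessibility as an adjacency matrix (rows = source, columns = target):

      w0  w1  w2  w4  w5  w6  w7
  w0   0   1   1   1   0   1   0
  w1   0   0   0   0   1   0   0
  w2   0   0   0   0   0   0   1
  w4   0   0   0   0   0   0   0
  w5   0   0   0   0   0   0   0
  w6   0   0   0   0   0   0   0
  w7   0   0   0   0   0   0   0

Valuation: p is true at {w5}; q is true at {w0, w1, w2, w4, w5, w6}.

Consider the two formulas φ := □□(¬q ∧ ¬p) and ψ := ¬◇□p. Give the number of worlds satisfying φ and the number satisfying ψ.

6 and 4

For □□(¬q ∧ ¬p):
w0: successors {w1, w2, w4, w6}; □(¬q ∧ ¬p) there: w1:F, w2:T, w4:T, w6:T. ✗
w1: successors {w5}; □(¬q ∧ ¬p) there: w5:T. ✓
w2: successors {w7}; □(¬q ∧ ¬p) there: w7:T. ✓
w4: no successors, so □□(¬q ∧ ¬p) holds vacuously. ✓
w5: no successors, so □□(¬q ∧ ¬p) holds vacuously. ✓
w6: no successors, so □□(¬q ∧ ¬p) holds vacuously. ✓
w7: no successors, so □□(¬q ∧ ¬p) holds vacuously. ✓
— 6 worlds.
For ¬◇□p:
w0: ◇□p is T. ✗
w1: ◇□p is T. ✗
w2: ◇□p is T. ✗
w4: ◇□p is F. ✓
w5: ◇□p is F. ✓
w6: ◇□p is F. ✓
w7: ◇□p is F. ✓
— 4 worlds.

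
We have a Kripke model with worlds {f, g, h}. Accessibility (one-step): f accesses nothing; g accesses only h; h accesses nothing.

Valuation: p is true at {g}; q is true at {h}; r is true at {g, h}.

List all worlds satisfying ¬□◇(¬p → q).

{g}

f: □◇(¬p → q) is T. ✗
g: □◇(¬p → q) is F. ✓
h: □◇(¬p → q) is T. ✗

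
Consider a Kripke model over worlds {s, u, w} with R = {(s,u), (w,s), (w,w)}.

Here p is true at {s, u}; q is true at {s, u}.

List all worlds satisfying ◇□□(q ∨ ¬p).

s: successors {u}; □□(q ∨ ¬p) there: u:T. ✓
u: no successors, so ◇□□(q ∨ ¬p) fails. ✗
w: successors {s, w}; □□(q ∨ ¬p) there: s:T, w:T. ✓

{s, w}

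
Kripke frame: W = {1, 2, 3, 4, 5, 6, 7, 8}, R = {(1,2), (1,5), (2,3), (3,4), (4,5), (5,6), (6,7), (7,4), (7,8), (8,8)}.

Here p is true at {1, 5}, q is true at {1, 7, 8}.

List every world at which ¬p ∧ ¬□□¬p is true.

1: ¬p is F, ¬□□¬p is F. ✗
2: ¬p is T, ¬□□¬p is F. ✗
3: ¬p is T, ¬□□¬p is T. ✓
4: ¬p is T, ¬□□¬p is F. ✗
5: ¬p is F, ¬□□¬p is F. ✗
6: ¬p is T, ¬□□¬p is F. ✗
7: ¬p is T, ¬□□¬p is T. ✓
8: ¬p is T, ¬□□¬p is F. ✗

{3, 7}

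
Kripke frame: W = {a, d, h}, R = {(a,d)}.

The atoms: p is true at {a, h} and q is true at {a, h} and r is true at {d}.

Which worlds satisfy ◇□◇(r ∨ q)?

a: successors {d}; □◇(r ∨ q) there: d:T. ✓
d: no successors, so ◇□◇(r ∨ q) fails. ✗
h: no successors, so ◇□◇(r ∨ q) fails. ✗

{a}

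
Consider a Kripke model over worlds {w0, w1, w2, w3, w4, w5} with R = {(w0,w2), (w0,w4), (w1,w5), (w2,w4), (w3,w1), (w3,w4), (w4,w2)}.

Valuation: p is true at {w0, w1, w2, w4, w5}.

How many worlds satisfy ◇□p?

w0: successors {w2, w4}; □p there: w2:T, w4:T. ✓
w1: successors {w5}; □p there: w5:T. ✓
w2: successors {w4}; □p there: w4:T. ✓
w3: successors {w1, w4}; □p there: w1:T, w4:T. ✓
w4: successors {w2}; □p there: w2:T. ✓
w5: no successors, so ◇□p fails. ✗
Satisfying worlds: {w0, w1, w2, w3, w4}.

5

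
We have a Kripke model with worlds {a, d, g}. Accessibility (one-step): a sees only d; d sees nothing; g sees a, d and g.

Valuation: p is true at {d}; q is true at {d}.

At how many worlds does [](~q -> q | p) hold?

a: successors {d}; ~q -> q | p there: d:T. ✓
d: no successors, so [](~q -> q | p) holds vacuously. ✓
g: successors {a, d, g}; ~q -> q | p there: a:F, d:T, g:F. ✗
Satisfying worlds: {a, d}.

2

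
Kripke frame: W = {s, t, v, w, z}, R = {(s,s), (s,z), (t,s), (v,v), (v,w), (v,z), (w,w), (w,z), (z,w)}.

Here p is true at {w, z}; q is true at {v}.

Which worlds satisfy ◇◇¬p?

s: successors {s, z}; ◇¬p there: s:T, z:F. ✓
t: successors {s}; ◇¬p there: s:T. ✓
v: successors {v, w, z}; ◇¬p there: v:T, w:F, z:F. ✓
w: successors {w, z}; ◇¬p there: w:F, z:F. ✗
z: successors {w}; ◇¬p there: w:F. ✗

{s, t, v}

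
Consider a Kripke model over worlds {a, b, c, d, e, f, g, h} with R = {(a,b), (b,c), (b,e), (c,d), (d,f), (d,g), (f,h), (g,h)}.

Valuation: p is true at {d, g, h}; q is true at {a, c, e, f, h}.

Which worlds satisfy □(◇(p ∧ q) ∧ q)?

a: successors {b}; ◇(p ∧ q) ∧ q there: b:F. ✗
b: successors {c, e}; ◇(p ∧ q) ∧ q there: c:F, e:F. ✗
c: successors {d}; ◇(p ∧ q) ∧ q there: d:F. ✗
d: successors {f, g}; ◇(p ∧ q) ∧ q there: f:T, g:F. ✗
e: no successors, so □(◇(p ∧ q) ∧ q) holds vacuously. ✓
f: successors {h}; ◇(p ∧ q) ∧ q there: h:F. ✗
g: successors {h}; ◇(p ∧ q) ∧ q there: h:F. ✗
h: no successors, so □(◇(p ∧ q) ∧ q) holds vacuously. ✓

{e, h}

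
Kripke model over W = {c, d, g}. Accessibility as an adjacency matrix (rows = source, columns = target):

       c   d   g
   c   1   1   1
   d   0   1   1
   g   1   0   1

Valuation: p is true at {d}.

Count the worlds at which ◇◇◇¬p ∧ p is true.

1

c: ◇◇◇¬p is T, p is F. ✗
d: ◇◇◇¬p is T, p is T. ✓
g: ◇◇◇¬p is T, p is F. ✗
Satisfying worlds: {d}.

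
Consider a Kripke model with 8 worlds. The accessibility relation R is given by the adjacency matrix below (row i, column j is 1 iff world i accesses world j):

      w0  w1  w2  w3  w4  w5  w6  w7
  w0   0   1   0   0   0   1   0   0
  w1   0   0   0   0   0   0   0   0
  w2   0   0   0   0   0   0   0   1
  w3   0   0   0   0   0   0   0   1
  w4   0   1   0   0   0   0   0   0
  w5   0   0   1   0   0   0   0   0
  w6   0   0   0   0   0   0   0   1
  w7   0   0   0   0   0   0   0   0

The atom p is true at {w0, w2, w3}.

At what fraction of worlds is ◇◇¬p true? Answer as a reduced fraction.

1/8

w0: successors {w1, w5}; ◇¬p there: w1:F, w5:F. ✗
w1: no successors, so ◇◇¬p fails. ✗
w2: successors {w7}; ◇¬p there: w7:F. ✗
w3: successors {w7}; ◇¬p there: w7:F. ✗
w4: successors {w1}; ◇¬p there: w1:F. ✗
w5: successors {w2}; ◇¬p there: w2:T. ✓
w6: successors {w7}; ◇¬p there: w7:F. ✗
w7: no successors, so ◇◇¬p fails. ✗
That's 1 of 8 worlds, so 1/8.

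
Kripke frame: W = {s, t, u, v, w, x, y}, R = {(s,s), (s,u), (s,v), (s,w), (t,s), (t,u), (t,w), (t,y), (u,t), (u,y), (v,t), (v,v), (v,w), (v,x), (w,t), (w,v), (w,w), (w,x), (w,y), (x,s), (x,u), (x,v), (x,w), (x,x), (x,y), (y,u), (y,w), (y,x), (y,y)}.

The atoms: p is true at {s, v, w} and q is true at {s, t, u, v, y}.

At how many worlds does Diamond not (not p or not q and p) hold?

5

s: successors {s, u, v, w}; not (not p or not q and p) there: s:T, u:F, v:T, w:F. ✓
t: successors {s, u, w, y}; not (not p or not q and p) there: s:T, u:F, w:F, y:F. ✓
u: successors {t, y}; not (not p or not q and p) there: t:F, y:F. ✗
v: successors {t, v, w, x}; not (not p or not q and p) there: t:F, v:T, w:F, x:F. ✓
w: successors {t, v, w, x, y}; not (not p or not q and p) there: t:F, v:T, w:F, x:F, y:F. ✓
x: successors {s, u, v, w, x, y}; not (not p or not q and p) there: s:T, u:F, v:T, w:F, x:F, y:F. ✓
y: successors {u, w, x, y}; not (not p or not q and p) there: u:F, w:F, x:F, y:F. ✗
Satisfying worlds: {s, t, v, w, x}.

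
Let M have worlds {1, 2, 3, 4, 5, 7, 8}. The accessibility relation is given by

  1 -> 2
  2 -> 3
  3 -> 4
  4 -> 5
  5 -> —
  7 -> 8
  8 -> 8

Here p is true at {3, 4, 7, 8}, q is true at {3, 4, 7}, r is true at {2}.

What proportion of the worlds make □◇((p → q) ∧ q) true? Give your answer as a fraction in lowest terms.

1: successors {2}; ◇((p → q) ∧ q) there: 2:T. ✓
2: successors {3}; ◇((p → q) ∧ q) there: 3:T. ✓
3: successors {4}; ◇((p → q) ∧ q) there: 4:F. ✗
4: successors {5}; ◇((p → q) ∧ q) there: 5:F. ✗
5: no successors, so □◇((p → q) ∧ q) holds vacuously. ✓
7: successors {8}; ◇((p → q) ∧ q) there: 8:F. ✗
8: successors {8}; ◇((p → q) ∧ q) there: 8:F. ✗
That's 3 of 7 worlds, so 3/7.

3/7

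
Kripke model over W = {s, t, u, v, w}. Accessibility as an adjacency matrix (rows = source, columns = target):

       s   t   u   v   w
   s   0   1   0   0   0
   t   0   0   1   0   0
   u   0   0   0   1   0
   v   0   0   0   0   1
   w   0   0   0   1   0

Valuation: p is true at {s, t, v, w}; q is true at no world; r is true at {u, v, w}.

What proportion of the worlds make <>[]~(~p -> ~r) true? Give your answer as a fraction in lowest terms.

s: successors {t}; []~(~p -> ~r) there: t:T. ✓
t: successors {u}; []~(~p -> ~r) there: u:F. ✗
u: successors {v}; []~(~p -> ~r) there: v:F. ✗
v: successors {w}; []~(~p -> ~r) there: w:F. ✗
w: successors {v}; []~(~p -> ~r) there: v:F. ✗
That's 1 of 5 worlds, so 1/5.

1/5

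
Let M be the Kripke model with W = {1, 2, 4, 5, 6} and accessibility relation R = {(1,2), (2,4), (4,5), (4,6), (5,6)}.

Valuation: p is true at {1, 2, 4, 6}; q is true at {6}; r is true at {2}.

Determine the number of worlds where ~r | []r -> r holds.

1: ~r | []r is T, r is F. ✗
2: ~r | []r is F, r is T. ✓
4: ~r | []r is T, r is F. ✗
5: ~r | []r is T, r is F. ✗
6: ~r | []r is T, r is F. ✗
Satisfying worlds: {2}.

1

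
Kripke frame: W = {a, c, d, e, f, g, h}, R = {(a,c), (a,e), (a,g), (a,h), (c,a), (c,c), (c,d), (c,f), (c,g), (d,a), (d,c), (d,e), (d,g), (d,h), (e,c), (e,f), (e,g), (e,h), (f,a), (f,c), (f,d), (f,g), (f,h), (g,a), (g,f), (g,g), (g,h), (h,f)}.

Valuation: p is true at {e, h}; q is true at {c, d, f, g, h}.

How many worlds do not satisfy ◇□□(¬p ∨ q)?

1

a: successors {c, e, g, h}; □□(¬p ∨ q) there: c:F, e:T, g:F, h:T. ✓
c: successors {a, c, d, f, g}; □□(¬p ∨ q) there: a:T, c:F, d:F, f:F, g:F. ✓
d: successors {a, c, e, g, h}; □□(¬p ∨ q) there: a:T, c:F, e:T, g:F, h:T. ✓
e: successors {c, f, g, h}; □□(¬p ∨ q) there: c:F, f:F, g:F, h:T. ✓
f: successors {a, c, d, g, h}; □□(¬p ∨ q) there: a:T, c:F, d:F, g:F, h:T. ✓
g: successors {a, f, g, h}; □□(¬p ∨ q) there: a:T, f:F, g:F, h:T. ✓
h: successors {f}; □□(¬p ∨ q) there: f:F. ✗
Satisfying worlds: {a, c, d, e, f, g}.
So ◇□□(¬p ∨ q) fails at the other 1 world.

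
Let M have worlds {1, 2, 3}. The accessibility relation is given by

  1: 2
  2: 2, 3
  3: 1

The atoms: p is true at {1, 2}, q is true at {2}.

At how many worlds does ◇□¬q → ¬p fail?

1

1: ◇□¬q is F, ¬p is F. ✓
2: ◇□¬q is T, ¬p is F. ✗
3: ◇□¬q is F, ¬p is T. ✓
Satisfying worlds: {1, 3}.
So ◇□¬q → ¬p fails at the other 1 world.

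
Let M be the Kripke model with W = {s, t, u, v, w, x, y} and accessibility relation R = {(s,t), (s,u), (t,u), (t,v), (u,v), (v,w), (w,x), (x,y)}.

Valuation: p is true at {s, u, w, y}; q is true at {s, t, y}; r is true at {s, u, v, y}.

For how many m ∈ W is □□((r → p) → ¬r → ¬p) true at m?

s: successors {t, u}; □((r → p) → ¬r → ¬p) there: t:T, u:T. ✓
t: successors {u, v}; □((r → p) → ¬r → ¬p) there: u:T, v:F. ✗
u: successors {v}; □((r → p) → ¬r → ¬p) there: v:F. ✗
v: successors {w}; □((r → p) → ¬r → ¬p) there: w:T. ✓
w: successors {x}; □((r → p) → ¬r → ¬p) there: x:T. ✓
x: successors {y}; □((r → p) → ¬r → ¬p) there: y:T. ✓
y: no successors, so □□((r → p) → ¬r → ¬p) holds vacuously. ✓
Satisfying worlds: {s, v, w, x, y}.

5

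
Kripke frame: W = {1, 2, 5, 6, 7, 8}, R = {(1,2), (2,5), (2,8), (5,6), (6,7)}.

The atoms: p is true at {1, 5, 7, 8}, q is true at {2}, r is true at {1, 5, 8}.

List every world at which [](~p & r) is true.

1: successors {2}; ~p & r there: 2:F. ✗
2: successors {5, 8}; ~p & r there: 5:F, 8:F. ✗
5: successors {6}; ~p & r there: 6:F. ✗
6: successors {7}; ~p & r there: 7:F. ✗
7: no successors, so [](~p & r) holds vacuously. ✓
8: no successors, so [](~p & r) holds vacuously. ✓

{7, 8}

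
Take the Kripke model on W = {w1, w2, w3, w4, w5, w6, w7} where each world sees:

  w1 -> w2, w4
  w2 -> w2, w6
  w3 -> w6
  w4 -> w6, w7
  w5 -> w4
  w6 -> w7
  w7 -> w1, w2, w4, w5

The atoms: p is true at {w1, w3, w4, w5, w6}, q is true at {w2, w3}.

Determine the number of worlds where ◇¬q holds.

7

w1: successors {w2, w4}; ¬q there: w2:F, w4:T. ✓
w2: successors {w2, w6}; ¬q there: w2:F, w6:T. ✓
w3: successors {w6}; ¬q there: w6:T. ✓
w4: successors {w6, w7}; ¬q there: w6:T, w7:T. ✓
w5: successors {w4}; ¬q there: w4:T. ✓
w6: successors {w7}; ¬q there: w7:T. ✓
w7: successors {w1, w2, w4, w5}; ¬q there: w1:T, w2:F, w4:T, w5:T. ✓
Satisfying worlds: {w1, w2, w3, w4, w5, w6, w7}.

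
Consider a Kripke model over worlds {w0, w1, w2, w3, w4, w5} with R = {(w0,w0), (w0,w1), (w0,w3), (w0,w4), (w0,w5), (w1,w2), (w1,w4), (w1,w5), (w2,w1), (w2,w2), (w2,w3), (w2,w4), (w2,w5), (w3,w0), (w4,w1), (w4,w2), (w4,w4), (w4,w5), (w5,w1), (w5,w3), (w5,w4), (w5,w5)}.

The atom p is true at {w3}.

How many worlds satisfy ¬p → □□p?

w0: ¬p is T, □□p is F. ✗
w1: ¬p is T, □□p is F. ✗
w2: ¬p is T, □□p is F. ✗
w3: ¬p is F, □□p is F. ✓
w4: ¬p is T, □□p is F. ✗
w5: ¬p is T, □□p is F. ✗
Satisfying worlds: {w3}.

1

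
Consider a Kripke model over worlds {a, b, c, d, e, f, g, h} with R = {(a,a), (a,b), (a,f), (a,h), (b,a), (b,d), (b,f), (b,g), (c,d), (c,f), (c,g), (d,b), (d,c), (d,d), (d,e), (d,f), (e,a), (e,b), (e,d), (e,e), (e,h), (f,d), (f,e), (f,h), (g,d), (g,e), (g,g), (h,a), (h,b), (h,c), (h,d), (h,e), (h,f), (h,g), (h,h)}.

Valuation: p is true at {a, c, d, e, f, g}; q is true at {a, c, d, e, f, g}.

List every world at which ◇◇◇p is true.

a: successors {a, b, f, h}; ◇◇p there: a:T, b:T, f:T, h:T. ✓
b: successors {a, d, f, g}; ◇◇p there: a:T, d:T, f:T, g:T. ✓
c: successors {d, f, g}; ◇◇p there: d:T, f:T, g:T. ✓
d: successors {b, c, d, e, f}; ◇◇p there: b:T, c:T, d:T, e:T, f:T. ✓
e: successors {a, b, d, e, h}; ◇◇p there: a:T, b:T, d:T, e:T, h:T. ✓
f: successors {d, e, h}; ◇◇p there: d:T, e:T, h:T. ✓
g: successors {d, e, g}; ◇◇p there: d:T, e:T, g:T. ✓
h: successors {a, b, c, d, e, f, g, h}; ◇◇p there: a:T, b:T, c:T, d:T, e:T, f:T, g:T, h:T. ✓

{a, b, c, d, e, f, g, h}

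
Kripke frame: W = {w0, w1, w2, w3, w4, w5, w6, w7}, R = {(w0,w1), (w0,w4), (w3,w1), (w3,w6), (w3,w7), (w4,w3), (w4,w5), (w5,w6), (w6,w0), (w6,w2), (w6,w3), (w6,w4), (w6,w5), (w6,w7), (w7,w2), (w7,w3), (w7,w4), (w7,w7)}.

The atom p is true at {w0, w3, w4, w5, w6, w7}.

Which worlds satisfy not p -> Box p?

w0: not p is F, Box p is F. ✓
w1: not p is T, Box p is T. ✓
w2: not p is T, Box p is T. ✓
w3: not p is F, Box p is F. ✓
w4: not p is F, Box p is T. ✓
w5: not p is F, Box p is T. ✓
w6: not p is F, Box p is F. ✓
w7: not p is F, Box p is F. ✓

{w0, w1, w2, w3, w4, w5, w6, w7}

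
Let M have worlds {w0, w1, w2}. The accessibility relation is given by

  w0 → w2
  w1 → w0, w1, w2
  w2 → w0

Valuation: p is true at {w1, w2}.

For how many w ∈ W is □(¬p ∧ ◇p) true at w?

1

w0: successors {w2}; ¬p ∧ ◇p there: w2:F. ✗
w1: successors {w0, w1, w2}; ¬p ∧ ◇p there: w0:T, w1:F, w2:F. ✗
w2: successors {w0}; ¬p ∧ ◇p there: w0:T. ✓
Satisfying worlds: {w2}.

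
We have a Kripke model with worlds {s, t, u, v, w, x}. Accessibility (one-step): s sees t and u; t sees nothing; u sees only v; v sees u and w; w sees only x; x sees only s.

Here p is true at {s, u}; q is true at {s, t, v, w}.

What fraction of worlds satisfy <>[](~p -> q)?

s: successors {t, u}; [](~p -> q) there: t:T, u:T. ✓
t: no successors, so <>[](~p -> q) fails. ✗
u: successors {v}; [](~p -> q) there: v:T. ✓
v: successors {u, w}; [](~p -> q) there: u:T, w:F. ✓
w: successors {x}; [](~p -> q) there: x:T. ✓
x: successors {s}; [](~p -> q) there: s:T. ✓
That's 5 of 6 worlds, so 5/6.

5/6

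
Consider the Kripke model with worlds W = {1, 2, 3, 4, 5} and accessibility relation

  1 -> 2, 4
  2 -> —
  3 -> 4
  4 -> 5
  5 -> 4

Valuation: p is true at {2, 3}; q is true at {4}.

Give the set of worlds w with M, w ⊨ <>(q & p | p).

1: successors {2, 4}; q & p | p there: 2:T, 4:F. ✓
2: no successors, so <>(q & p | p) fails. ✗
3: successors {4}; q & p | p there: 4:F. ✗
4: successors {5}; q & p | p there: 5:F. ✗
5: successors {4}; q & p | p there: 4:F. ✗

{1}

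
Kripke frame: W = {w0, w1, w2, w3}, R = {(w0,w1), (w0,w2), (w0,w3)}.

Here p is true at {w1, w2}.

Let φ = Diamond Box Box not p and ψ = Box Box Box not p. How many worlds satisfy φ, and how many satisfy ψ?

1 and 4

For Diamond Box Box not p:
w0: successors {w1, w2, w3}; Box Box not p there: w1:T, w2:T, w3:T. ✓
w1: no successors, so Diamond Box Box not p fails. ✗
w2: no successors, so Diamond Box Box not p fails. ✗
w3: no successors, so Diamond Box Box not p fails. ✗
— 1 world.
For Box Box Box not p:
w0: successors {w1, w2, w3}; Box Box not p there: w1:T, w2:T, w3:T. ✓
w1: no successors, so Box Box Box not p holds vacuously. ✓
w2: no successors, so Box Box Box not p holds vacuously. ✓
w3: no successors, so Box Box Box not p holds vacuously. ✓
— 4 worlds.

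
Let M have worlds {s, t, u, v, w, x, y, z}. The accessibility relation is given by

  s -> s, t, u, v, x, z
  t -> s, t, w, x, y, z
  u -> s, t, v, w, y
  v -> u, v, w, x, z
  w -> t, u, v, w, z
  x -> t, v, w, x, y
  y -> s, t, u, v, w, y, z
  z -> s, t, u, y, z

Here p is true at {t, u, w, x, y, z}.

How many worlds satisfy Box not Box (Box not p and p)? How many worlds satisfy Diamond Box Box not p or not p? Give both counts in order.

8 and 2

For Box not Box (Box not p and p):
s: successors {s, t, u, v, x, z}; not Box (Box not p and p) there: s:T, t:T, u:T, v:T, x:T, z:T. ✓
t: successors {s, t, w, x, y, z}; not Box (Box not p and p) there: s:T, t:T, w:T, x:T, y:T, z:T. ✓
u: successors {s, t, v, w, y}; not Box (Box not p and p) there: s:T, t:T, v:T, w:T, y:T. ✓
v: successors {u, v, w, x, z}; not Box (Box not p and p) there: u:T, v:T, w:T, x:T, z:T. ✓
w: successors {t, u, v, w, z}; not Box (Box not p and p) there: t:T, u:T, v:T, w:T, z:T. ✓
x: successors {t, v, w, x, y}; not Box (Box not p and p) there: t:T, v:T, w:T, x:T, y:T. ✓
y: successors {s, t, u, v, w, y, z}; not Box (Box not p and p) there: s:T, t:T, u:T, v:T, w:T, y:T, z:T. ✓
z: successors {s, t, u, y, z}; not Box (Box not p and p) there: s:T, t:T, u:T, y:T, z:T. ✓
— 8 worlds.
For Diamond Box Box not p or not p:
s: Diamond Box Box not p is F, not p is T. ✓
t: Diamond Box Box not p is F, not p is F. ✗
u: Diamond Box Box not p is F, not p is F. ✗
v: Diamond Box Box not p is F, not p is T. ✓
w: Diamond Box Box not p is F, not p is F. ✗
x: Diamond Box Box not p is F, not p is F. ✗
y: Diamond Box Box not p is F, not p is F. ✗
z: Diamond Box Box not p is F, not p is F. ✗
— 2 worlds.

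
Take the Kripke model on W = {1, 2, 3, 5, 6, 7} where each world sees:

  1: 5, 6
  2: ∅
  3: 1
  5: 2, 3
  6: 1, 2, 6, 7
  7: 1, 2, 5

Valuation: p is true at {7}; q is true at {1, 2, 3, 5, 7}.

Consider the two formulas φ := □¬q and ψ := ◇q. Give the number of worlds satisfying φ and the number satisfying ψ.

1 and 5

For □¬q:
1: successors {5, 6}; ¬q there: 5:F, 6:T. ✗
2: no successors, so □¬q holds vacuously. ✓
3: successors {1}; ¬q there: 1:F. ✗
5: successors {2, 3}; ¬q there: 2:F, 3:F. ✗
6: successors {1, 2, 6, 7}; ¬q there: 1:F, 2:F, 6:T, 7:F. ✗
7: successors {1, 2, 5}; ¬q there: 1:F, 2:F, 5:F. ✗
— 1 world.
For ◇q:
1: successors {5, 6}; q there: 5:T, 6:F. ✓
2: no successors, so ◇q fails. ✗
3: successors {1}; q there: 1:T. ✓
5: successors {2, 3}; q there: 2:T, 3:T. ✓
6: successors {1, 2, 6, 7}; q there: 1:T, 2:T, 6:F, 7:T. ✓
7: successors {1, 2, 5}; q there: 1:T, 2:T, 5:T. ✓
— 5 worlds.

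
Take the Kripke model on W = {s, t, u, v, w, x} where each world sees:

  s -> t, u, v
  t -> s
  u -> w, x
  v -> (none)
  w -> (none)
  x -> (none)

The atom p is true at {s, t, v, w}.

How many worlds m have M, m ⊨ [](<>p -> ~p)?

s: successors {t, u, v}; <>p -> ~p there: t:F, u:T, v:T. ✗
t: successors {s}; <>p -> ~p there: s:F. ✗
u: successors {w, x}; <>p -> ~p there: w:T, x:T. ✓
v: no successors, so [](<>p -> ~p) holds vacuously. ✓
w: no successors, so [](<>p -> ~p) holds vacuously. ✓
x: no successors, so [](<>p -> ~p) holds vacuously. ✓
Satisfying worlds: {u, v, w, x}.

4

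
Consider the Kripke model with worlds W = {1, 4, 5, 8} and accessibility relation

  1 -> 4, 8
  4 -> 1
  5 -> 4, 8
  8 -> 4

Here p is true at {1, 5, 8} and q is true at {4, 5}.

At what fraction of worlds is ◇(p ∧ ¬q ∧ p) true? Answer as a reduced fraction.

3/4

1: successors {4, 8}; p ∧ ¬q ∧ p there: 4:F, 8:T. ✓
4: successors {1}; p ∧ ¬q ∧ p there: 1:T. ✓
5: successors {4, 8}; p ∧ ¬q ∧ p there: 4:F, 8:T. ✓
8: successors {4}; p ∧ ¬q ∧ p there: 4:F. ✗
That's 3 of 4 worlds, so 3/4.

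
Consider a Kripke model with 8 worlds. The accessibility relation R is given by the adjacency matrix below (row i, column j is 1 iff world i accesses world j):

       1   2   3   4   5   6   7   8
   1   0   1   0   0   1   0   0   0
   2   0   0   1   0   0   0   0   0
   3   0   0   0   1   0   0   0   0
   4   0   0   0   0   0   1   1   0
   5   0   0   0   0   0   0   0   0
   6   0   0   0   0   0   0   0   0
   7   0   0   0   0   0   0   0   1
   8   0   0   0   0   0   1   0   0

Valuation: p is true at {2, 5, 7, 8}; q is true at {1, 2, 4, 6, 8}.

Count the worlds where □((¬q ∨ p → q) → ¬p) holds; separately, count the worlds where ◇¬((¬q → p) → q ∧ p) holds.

For □((¬q ∨ p → q) → ¬p):
1: successors {2, 5}; (¬q ∨ p → q) → ¬p there: 2:F, 5:T. ✗
2: successors {3}; (¬q ∨ p → q) → ¬p there: 3:T. ✓
3: successors {4}; (¬q ∨ p → q) → ¬p there: 4:T. ✓
4: successors {6, 7}; (¬q ∨ p → q) → ¬p there: 6:T, 7:T. ✓
5: no successors, so □((¬q ∨ p → q) → ¬p) holds vacuously. ✓
6: no successors, so □((¬q ∨ p → q) → ¬p) holds vacuously. ✓
7: successors {8}; (¬q ∨ p → q) → ¬p there: 8:F. ✗
8: successors {6}; (¬q ∨ p → q) → ¬p there: 6:T. ✓
— 6 worlds.
For ◇¬((¬q → p) → q ∧ p):
1: successors {2, 5}; ¬((¬q → p) → q ∧ p) there: 2:F, 5:T. ✓
2: successors {3}; ¬((¬q → p) → q ∧ p) there: 3:F. ✗
3: successors {4}; ¬((¬q → p) → q ∧ p) there: 4:T. ✓
4: successors {6, 7}; ¬((¬q → p) → q ∧ p) there: 6:T, 7:T. ✓
5: no successors, so ◇¬((¬q → p) → q ∧ p) fails. ✗
6: no successors, so ◇¬((¬q → p) → q ∧ p) fails. ✗
7: successors {8}; ¬((¬q → p) → q ∧ p) there: 8:F. ✗
8: successors {6}; ¬((¬q → p) → q ∧ p) there: 6:T. ✓
— 4 worlds.

6 and 4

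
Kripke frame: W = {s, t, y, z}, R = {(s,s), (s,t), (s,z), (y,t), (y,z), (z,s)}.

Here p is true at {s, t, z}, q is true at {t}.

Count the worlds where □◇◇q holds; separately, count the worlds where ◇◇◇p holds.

2 and 3

For □◇◇q:
s: successors {s, t, z}; ◇◇q there: s:T, t:F, z:T. ✗
t: no successors, so □◇◇q holds vacuously. ✓
y: successors {t, z}; ◇◇q there: t:F, z:T. ✗
z: successors {s}; ◇◇q there: s:T. ✓
— 2 worlds.
For ◇◇◇p:
s: successors {s, t, z}; ◇◇p there: s:T, t:F, z:T. ✓
t: no successors, so ◇◇◇p fails. ✗
y: successors {t, z}; ◇◇p there: t:F, z:T. ✓
z: successors {s}; ◇◇p there: s:T. ✓
— 3 worlds.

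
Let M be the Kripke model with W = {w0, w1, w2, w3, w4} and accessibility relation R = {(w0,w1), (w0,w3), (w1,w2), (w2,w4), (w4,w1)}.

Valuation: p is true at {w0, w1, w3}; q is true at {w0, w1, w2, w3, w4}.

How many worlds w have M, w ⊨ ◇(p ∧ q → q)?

4

w0: successors {w1, w3}; p ∧ q → q there: w1:T, w3:T. ✓
w1: successors {w2}; p ∧ q → q there: w2:T. ✓
w2: successors {w4}; p ∧ q → q there: w4:T. ✓
w3: no successors, so ◇(p ∧ q → q) fails. ✗
w4: successors {w1}; p ∧ q → q there: w1:T. ✓
Satisfying worlds: {w0, w1, w2, w4}.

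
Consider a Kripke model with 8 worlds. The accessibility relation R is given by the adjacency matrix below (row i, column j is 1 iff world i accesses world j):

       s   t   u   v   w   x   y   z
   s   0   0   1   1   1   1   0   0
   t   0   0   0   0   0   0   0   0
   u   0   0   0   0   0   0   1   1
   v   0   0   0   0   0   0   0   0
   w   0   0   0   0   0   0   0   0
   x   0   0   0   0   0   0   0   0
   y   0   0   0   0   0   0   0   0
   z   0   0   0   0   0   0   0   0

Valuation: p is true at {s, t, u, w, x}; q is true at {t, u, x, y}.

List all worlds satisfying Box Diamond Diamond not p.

s: successors {u, v, w, x}; Diamond Diamond not p there: u:F, v:F, w:F, x:F. ✗
t: no successors, so Box Diamond Diamond not p holds vacuously. ✓
u: successors {y, z}; Diamond Diamond not p there: y:F, z:F. ✗
v: no successors, so Box Diamond Diamond not p holds vacuously. ✓
w: no successors, so Box Diamond Diamond not p holds vacuously. ✓
x: no successors, so Box Diamond Diamond not p holds vacuously. ✓
y: no successors, so Box Diamond Diamond not p holds vacuously. ✓
z: no successors, so Box Diamond Diamond not p holds vacuously. ✓

{t, v, w, x, y, z}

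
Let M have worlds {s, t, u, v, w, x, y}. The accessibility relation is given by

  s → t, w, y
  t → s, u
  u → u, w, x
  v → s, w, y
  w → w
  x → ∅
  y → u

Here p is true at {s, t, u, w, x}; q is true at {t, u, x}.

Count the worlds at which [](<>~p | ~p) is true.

1

s: successors {t, w, y}; <>~p | ~p there: t:F, w:F, y:T. ✗
t: successors {s, u}; <>~p | ~p there: s:T, u:F. ✗
u: successors {u, w, x}; <>~p | ~p there: u:F, w:F, x:F. ✗
v: successors {s, w, y}; <>~p | ~p there: s:T, w:F, y:T. ✗
w: successors {w}; <>~p | ~p there: w:F. ✗
x: no successors, so [](<>~p | ~p) holds vacuously. ✓
y: successors {u}; <>~p | ~p there: u:F. ✗
Satisfying worlds: {x}.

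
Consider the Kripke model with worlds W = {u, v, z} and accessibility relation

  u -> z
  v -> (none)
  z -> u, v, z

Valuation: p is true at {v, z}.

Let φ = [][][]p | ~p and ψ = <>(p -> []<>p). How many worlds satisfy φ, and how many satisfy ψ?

For [][][]p | ~p:
u: [][][]p is F, ~p is T. ✓
v: [][][]p is T, ~p is F. ✓
z: [][][]p is F, ~p is F. ✗
— 2 worlds.
For <>(p -> []<>p):
u: successors {z}; p -> []<>p there: z:F. ✗
v: no successors, so <>(p -> []<>p) fails. ✗
z: successors {u, v, z}; p -> []<>p there: u:T, v:T, z:F. ✓
— 1 world.

2 and 1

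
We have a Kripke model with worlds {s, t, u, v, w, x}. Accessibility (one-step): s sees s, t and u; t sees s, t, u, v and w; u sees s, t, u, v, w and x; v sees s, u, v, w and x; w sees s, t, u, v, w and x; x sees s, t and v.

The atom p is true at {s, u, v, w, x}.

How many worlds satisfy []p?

1

s: successors {s, t, u}; p there: s:T, t:F, u:T. ✗
t: successors {s, t, u, v, w}; p there: s:T, t:F, u:T, v:T, w:T. ✗
u: successors {s, t, u, v, w, x}; p there: s:T, t:F, u:T, v:T, w:T, x:T. ✗
v: successors {s, u, v, w, x}; p there: s:T, u:T, v:T, w:T, x:T. ✓
w: successors {s, t, u, v, w, x}; p there: s:T, t:F, u:T, v:T, w:T, x:T. ✗
x: successors {s, t, v}; p there: s:T, t:F, v:T. ✗
Satisfying worlds: {v}.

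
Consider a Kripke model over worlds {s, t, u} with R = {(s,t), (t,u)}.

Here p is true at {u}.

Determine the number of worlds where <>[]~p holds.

s: successors {t}; []~p there: t:F. ✗
t: successors {u}; []~p there: u:T. ✓
u: no successors, so <>[]~p fails. ✗
Satisfying worlds: {t}.

1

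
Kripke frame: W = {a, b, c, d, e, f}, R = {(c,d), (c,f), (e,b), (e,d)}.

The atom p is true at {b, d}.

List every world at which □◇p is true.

a: no successors, so □◇p holds vacuously. ✓
b: no successors, so □◇p holds vacuously. ✓
c: successors {d, f}; ◇p there: d:F, f:F. ✗
d: no successors, so □◇p holds vacuously. ✓
e: successors {b, d}; ◇p there: b:F, d:F. ✗
f: no successors, so □◇p holds vacuously. ✓

{a, b, d, f}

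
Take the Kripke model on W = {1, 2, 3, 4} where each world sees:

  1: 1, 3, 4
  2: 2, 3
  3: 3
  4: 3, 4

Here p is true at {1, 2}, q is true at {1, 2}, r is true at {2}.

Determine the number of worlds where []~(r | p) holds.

2

1: successors {1, 3, 4}; ~(r | p) there: 1:F, 3:T, 4:T. ✗
2: successors {2, 3}; ~(r | p) there: 2:F, 3:T. ✗
3: successors {3}; ~(r | p) there: 3:T. ✓
4: successors {3, 4}; ~(r | p) there: 3:T, 4:T. ✓
Satisfying worlds: {3, 4}.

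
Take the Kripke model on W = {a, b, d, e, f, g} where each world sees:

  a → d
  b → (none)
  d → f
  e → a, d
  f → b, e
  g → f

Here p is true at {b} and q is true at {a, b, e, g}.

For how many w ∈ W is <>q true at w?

a: successors {d}; q there: d:F. ✗
b: no successors, so <>q fails. ✗
d: successors {f}; q there: f:F. ✗
e: successors {a, d}; q there: a:T, d:F. ✓
f: successors {b, e}; q there: b:T, e:T. ✓
g: successors {f}; q there: f:F. ✗
Satisfying worlds: {e, f}.

2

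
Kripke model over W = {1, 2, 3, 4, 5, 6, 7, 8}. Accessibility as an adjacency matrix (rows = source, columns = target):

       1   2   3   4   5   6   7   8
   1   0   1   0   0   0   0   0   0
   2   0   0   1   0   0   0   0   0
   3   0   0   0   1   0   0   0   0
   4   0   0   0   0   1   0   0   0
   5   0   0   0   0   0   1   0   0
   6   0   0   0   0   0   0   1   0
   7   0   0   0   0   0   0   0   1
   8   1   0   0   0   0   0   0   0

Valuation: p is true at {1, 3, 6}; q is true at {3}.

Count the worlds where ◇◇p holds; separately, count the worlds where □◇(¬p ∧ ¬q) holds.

3 and 5

For ◇◇p:
1: successors {2}; ◇p there: 2:T. ✓
2: successors {3}; ◇p there: 3:F. ✗
3: successors {4}; ◇p there: 4:F. ✗
4: successors {5}; ◇p there: 5:T. ✓
5: successors {6}; ◇p there: 6:F. ✗
6: successors {7}; ◇p there: 7:F. ✗
7: successors {8}; ◇p there: 8:T. ✓
8: successors {1}; ◇p there: 1:F. ✗
— 3 worlds.
For □◇(¬p ∧ ¬q):
1: successors {2}; ◇(¬p ∧ ¬q) there: 2:F. ✗
2: successors {3}; ◇(¬p ∧ ¬q) there: 3:T. ✓
3: successors {4}; ◇(¬p ∧ ¬q) there: 4:T. ✓
4: successors {5}; ◇(¬p ∧ ¬q) there: 5:F. ✗
5: successors {6}; ◇(¬p ∧ ¬q) there: 6:T. ✓
6: successors {7}; ◇(¬p ∧ ¬q) there: 7:T. ✓
7: successors {8}; ◇(¬p ∧ ¬q) there: 8:F. ✗
8: successors {1}; ◇(¬p ∧ ¬q) there: 1:T. ✓
— 5 worlds.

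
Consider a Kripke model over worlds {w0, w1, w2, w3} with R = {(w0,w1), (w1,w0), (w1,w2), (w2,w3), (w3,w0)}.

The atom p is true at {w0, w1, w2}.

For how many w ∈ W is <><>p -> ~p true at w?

1

w0: <><>p is T, ~p is F. ✗
w1: <><>p is T, ~p is F. ✗
w2: <><>p is T, ~p is F. ✗
w3: <><>p is T, ~p is T. ✓
Satisfying worlds: {w3}.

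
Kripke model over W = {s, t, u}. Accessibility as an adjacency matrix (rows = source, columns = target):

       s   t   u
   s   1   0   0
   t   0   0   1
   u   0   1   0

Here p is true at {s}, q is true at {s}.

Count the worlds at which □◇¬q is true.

s: successors {s}; ◇¬q there: s:F. ✗
t: successors {u}; ◇¬q there: u:T. ✓
u: successors {t}; ◇¬q there: t:T. ✓
Satisfying worlds: {t, u}.

2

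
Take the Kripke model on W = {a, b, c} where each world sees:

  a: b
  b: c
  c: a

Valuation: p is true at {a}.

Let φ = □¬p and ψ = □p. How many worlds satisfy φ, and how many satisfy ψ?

2 and 1

For □¬p:
a: successors {b}; ¬p there: b:T. ✓
b: successors {c}; ¬p there: c:T. ✓
c: successors {a}; ¬p there: a:F. ✗
— 2 worlds.
For □p:
a: successors {b}; p there: b:F. ✗
b: successors {c}; p there: c:F. ✗
c: successors {a}; p there: a:T. ✓
— 1 world.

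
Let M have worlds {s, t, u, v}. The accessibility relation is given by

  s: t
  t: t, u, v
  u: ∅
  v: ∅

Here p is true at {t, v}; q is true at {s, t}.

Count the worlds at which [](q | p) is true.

s: successors {t}; q | p there: t:T. ✓
t: successors {t, u, v}; q | p there: t:T, u:F, v:T. ✗
u: no successors, so [](q | p) holds vacuously. ✓
v: no successors, so [](q | p) holds vacuously. ✓
Satisfying worlds: {s, u, v}.

3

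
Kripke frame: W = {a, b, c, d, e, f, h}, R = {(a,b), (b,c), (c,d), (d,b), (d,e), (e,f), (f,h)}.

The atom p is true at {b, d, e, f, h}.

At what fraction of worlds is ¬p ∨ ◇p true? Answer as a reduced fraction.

5/7

a: ¬p is T, ◇p is T. ✓
b: ¬p is F, ◇p is F. ✗
c: ¬p is T, ◇p is T. ✓
d: ¬p is F, ◇p is T. ✓
e: ¬p is F, ◇p is T. ✓
f: ¬p is F, ◇p is T. ✓
h: ¬p is F, ◇p is F. ✗
That's 5 of 7 worlds, so 5/7.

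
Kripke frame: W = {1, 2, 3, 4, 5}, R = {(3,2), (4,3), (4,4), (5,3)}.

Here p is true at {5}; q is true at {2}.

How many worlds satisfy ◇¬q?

2

1: no successors, so ◇¬q fails. ✗
2: no successors, so ◇¬q fails. ✗
3: successors {2}; ¬q there: 2:F. ✗
4: successors {3, 4}; ¬q there: 3:T, 4:T. ✓
5: successors {3}; ¬q there: 3:T. ✓
Satisfying worlds: {4, 5}.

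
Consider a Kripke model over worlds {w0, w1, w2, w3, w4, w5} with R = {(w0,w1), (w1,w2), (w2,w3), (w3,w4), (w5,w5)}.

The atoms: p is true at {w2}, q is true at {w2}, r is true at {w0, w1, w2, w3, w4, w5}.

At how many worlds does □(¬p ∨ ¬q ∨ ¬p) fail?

1

w0: successors {w1}; ¬p ∨ ¬q ∨ ¬p there: w1:T. ✓
w1: successors {w2}; ¬p ∨ ¬q ∨ ¬p there: w2:F. ✗
w2: successors {w3}; ¬p ∨ ¬q ∨ ¬p there: w3:T. ✓
w3: successors {w4}; ¬p ∨ ¬q ∨ ¬p there: w4:T. ✓
w4: no successors, so □(¬p ∨ ¬q ∨ ¬p) holds vacuously. ✓
w5: successors {w5}; ¬p ∨ ¬q ∨ ¬p there: w5:T. ✓
Satisfying worlds: {w0, w2, w3, w4, w5}.
So □(¬p ∨ ¬q ∨ ¬p) fails at the other 1 world.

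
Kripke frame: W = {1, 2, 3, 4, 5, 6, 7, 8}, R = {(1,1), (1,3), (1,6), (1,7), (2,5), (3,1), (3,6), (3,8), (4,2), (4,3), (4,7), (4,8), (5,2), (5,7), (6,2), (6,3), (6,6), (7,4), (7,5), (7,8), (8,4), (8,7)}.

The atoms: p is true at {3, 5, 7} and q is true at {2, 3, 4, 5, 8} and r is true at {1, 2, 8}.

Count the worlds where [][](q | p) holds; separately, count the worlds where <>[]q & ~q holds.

4 and 2

For [][](q | p):
1: successors {1, 3, 6, 7}; [](q | p) there: 1:F, 3:F, 6:F, 7:T. ✗
2: successors {5}; [](q | p) there: 5:T. ✓
3: successors {1, 6, 8}; [](q | p) there: 1:F, 6:F, 8:T. ✗
4: successors {2, 3, 7, 8}; [](q | p) there: 2:T, 3:F, 7:T, 8:T. ✗
5: successors {2, 7}; [](q | p) there: 2:T, 7:T. ✓
6: successors {2, 3, 6}; [](q | p) there: 2:T, 3:F, 6:F. ✗
7: successors {4, 5, 8}; [](q | p) there: 4:T, 5:T, 8:T. ✓
8: successors {4, 7}; [](q | p) there: 4:T, 7:T. ✓
— 4 worlds.
For <>[]q & ~q:
1: <>[]q is T, ~q is T. ✓
2: <>[]q is F, ~q is F. ✗
3: <>[]q is F, ~q is F. ✗
4: <>[]q is T, ~q is F. ✗
5: <>[]q is T, ~q is F. ✗
6: <>[]q is T, ~q is T. ✓
7: <>[]q is F, ~q is T. ✗
8: <>[]q is T, ~q is F. ✗
— 2 worlds.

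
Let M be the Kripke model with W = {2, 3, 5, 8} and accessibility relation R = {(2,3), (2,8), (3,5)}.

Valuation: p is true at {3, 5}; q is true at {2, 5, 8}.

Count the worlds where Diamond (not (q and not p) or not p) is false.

2

2: successors {3, 8}; not (q and not p) or not p there: 3:T, 8:T. ✓
3: successors {5}; not (q and not p) or not p there: 5:T. ✓
5: no successors, so Diamond (not (q and not p) or not p) fails. ✗
8: no successors, so Diamond (not (q and not p) or not p) fails. ✗
Satisfying worlds: {2, 3}.
So Diamond (not (q and not p) or not p) fails at the other 2 worlds.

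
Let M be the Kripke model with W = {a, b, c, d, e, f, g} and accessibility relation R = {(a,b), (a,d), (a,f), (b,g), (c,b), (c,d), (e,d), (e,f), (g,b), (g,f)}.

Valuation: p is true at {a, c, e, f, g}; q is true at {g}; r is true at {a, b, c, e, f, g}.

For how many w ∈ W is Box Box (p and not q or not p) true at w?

a: successors {b, d, f}; Box (p and not q or not p) there: b:F, d:T, f:T. ✗
b: successors {g}; Box (p and not q or not p) there: g:T. ✓
c: successors {b, d}; Box (p and not q or not p) there: b:F, d:T. ✗
d: no successors, so Box Box (p and not q or not p) holds vacuously. ✓
e: successors {d, f}; Box (p and not q or not p) there: d:T, f:T. ✓
f: no successors, so Box Box (p and not q or not p) holds vacuously. ✓
g: successors {b, f}; Box (p and not q or not p) there: b:F, f:T. ✗
Satisfying worlds: {b, d, e, f}.

4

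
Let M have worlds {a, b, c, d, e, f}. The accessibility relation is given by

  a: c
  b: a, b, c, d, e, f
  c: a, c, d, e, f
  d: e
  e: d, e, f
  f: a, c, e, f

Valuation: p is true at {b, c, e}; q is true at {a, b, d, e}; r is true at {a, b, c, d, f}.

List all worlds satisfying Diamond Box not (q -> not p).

a: successors {c}; Box not (q -> not p) there: c:F. ✗
b: successors {a, b, c, d, e, f}; Box not (q -> not p) there: a:F, b:F, c:F, d:T, e:F, f:F. ✓
c: successors {a, c, d, e, f}; Box not (q -> not p) there: a:F, c:F, d:T, e:F, f:F. ✓
d: successors {e}; Box not (q -> not p) there: e:F. ✗
e: successors {d, e, f}; Box not (q -> not p) there: d:T, e:F, f:F. ✓
f: successors {a, c, e, f}; Box not (q -> not p) there: a:F, c:F, e:F, f:F. ✗

{b, c, e}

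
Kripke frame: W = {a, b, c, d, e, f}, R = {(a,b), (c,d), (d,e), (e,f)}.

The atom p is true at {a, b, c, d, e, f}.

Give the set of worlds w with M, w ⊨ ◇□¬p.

a: successors {b}; □¬p there: b:T. ✓
b: no successors, so ◇□¬p fails. ✗
c: successors {d}; □¬p there: d:F. ✗
d: successors {e}; □¬p there: e:F. ✗
e: successors {f}; □¬p there: f:T. ✓
f: no successors, so ◇□¬p fails. ✗

{a, e}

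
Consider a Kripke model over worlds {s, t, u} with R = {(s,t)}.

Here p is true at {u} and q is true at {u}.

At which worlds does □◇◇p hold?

s: successors {t}; ◇◇p there: t:F. ✗
t: no successors, so □◇◇p holds vacuously. ✓
u: no successors, so □◇◇p holds vacuously. ✓

{t, u}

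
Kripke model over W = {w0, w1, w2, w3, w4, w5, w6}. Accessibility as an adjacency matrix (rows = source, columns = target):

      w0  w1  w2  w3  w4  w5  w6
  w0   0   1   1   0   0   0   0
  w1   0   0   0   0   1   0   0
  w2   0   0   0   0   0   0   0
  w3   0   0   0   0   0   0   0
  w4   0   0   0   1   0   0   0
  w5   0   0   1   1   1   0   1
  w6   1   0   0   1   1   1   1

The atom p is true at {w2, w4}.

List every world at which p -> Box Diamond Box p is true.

{w0, w1, w2, w3, w5, w6}

w0: p is F, Box Diamond Box p is F. ✓
w1: p is F, Box Diamond Box p is T. ✓
w2: p is T, Box Diamond Box p is T. ✓
w3: p is F, Box Diamond Box p is T. ✓
w4: p is T, Box Diamond Box p is F. ✗
w5: p is F, Box Diamond Box p is F. ✓
w6: p is F, Box Diamond Box p is F. ✓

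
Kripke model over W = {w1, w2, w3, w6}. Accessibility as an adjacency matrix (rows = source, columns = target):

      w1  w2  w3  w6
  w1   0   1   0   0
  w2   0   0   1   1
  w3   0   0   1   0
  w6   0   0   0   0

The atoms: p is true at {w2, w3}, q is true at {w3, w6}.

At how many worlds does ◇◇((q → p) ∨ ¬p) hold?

w1: successors {w2}; ◇((q → p) ∨ ¬p) there: w2:T. ✓
w2: successors {w3, w6}; ◇((q → p) ∨ ¬p) there: w3:T, w6:F. ✓
w3: successors {w3}; ◇((q → p) ∨ ¬p) there: w3:T. ✓
w6: no successors, so ◇◇((q → p) ∨ ¬p) fails. ✗
Satisfying worlds: {w1, w2, w3}.

3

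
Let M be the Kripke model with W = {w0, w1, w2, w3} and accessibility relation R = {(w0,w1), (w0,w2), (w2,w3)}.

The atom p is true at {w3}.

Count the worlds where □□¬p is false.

1

w0: successors {w1, w2}; □¬p there: w1:T, w2:F. ✗
w1: no successors, so □□¬p holds vacuously. ✓
w2: successors {w3}; □¬p there: w3:T. ✓
w3: no successors, so □□¬p holds vacuously. ✓
Satisfying worlds: {w1, w2, w3}.
So □□¬p fails at the other 1 world.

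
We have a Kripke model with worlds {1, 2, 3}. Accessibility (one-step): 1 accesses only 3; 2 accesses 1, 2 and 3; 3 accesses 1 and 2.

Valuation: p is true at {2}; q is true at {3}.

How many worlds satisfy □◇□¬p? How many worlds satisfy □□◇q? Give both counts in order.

For □◇□¬p:
1: successors {3}; ◇□¬p there: 3:T. ✓
2: successors {1, 2, 3}; ◇□¬p there: 1:F, 2:T, 3:T. ✗
3: successors {1, 2}; ◇□¬p there: 1:F, 2:T. ✗
— 1 world.
For □□◇q:
1: successors {3}; □◇q there: 3:T. ✓
2: successors {1, 2, 3}; □◇q there: 1:F, 2:F, 3:T. ✗
3: successors {1, 2}; □◇q there: 1:F, 2:F. ✗
— 1 world.

1 and 1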